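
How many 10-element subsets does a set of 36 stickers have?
C(36,10) = 36!/(10!×26!) = 254186856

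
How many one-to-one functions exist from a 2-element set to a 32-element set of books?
P(32,2) = 32!/(32-2)! = 992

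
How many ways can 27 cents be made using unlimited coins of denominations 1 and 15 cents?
Coefficient of x^27 in 1/(1-x^1) · 1/(1-x^15). Use j coins of 15 for j = 0..⌊27/15⌋ = 1, the rest in 1s: 1 + 1 = 2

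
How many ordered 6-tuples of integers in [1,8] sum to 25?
Coefficient of x^25 in (x + x² + ... + x^8)^6. By inclusion-exclusion on dice exceeding 8: Σ_j (-1)^j C(6,j)·C(25-1-8j, 5) = C(6,0)·C(24,5) - C(6,1)·C(16,5) + C(6,2)·C(8,5) = 1·42504 - 6·4368 + 15·56 = 17136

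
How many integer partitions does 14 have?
Pentagonal recurrence p(n) = p(n-1) + p(n-2) - p(n-5) - p(n-7) + p(n-12) + p(n-15) - ... gives p(0..13) = 1, 1, 2, 3, 5, 7, 11, 15, 22, 30, 42, 56, 77, 101. p(14) = p(13) + p(12) - p(9) - p(7) + p(2) = 101 + 77 - 30 - 15 + 2 = 135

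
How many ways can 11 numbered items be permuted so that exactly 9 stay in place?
Choose the 9 fixed points C(11,9) = 55, derange the rest: !2 = Σ_{j=0}^{2} (-1)^j·2!/j! = 2 - 2 + 1 = 1. Product = 55 × 1 = 55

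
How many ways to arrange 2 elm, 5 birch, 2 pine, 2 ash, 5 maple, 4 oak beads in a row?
20! / (2! × 5! × 2! × 2! × 5! × 4!) = 879955876800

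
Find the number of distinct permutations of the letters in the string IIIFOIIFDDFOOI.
14! / (2! × 6! × 3! × 3!) = 1681680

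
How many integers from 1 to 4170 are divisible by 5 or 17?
⌊4170/5⌋ + ⌊4170/17⌋ - ⌊4170/85⌋ = 834 + 245 - 49 = 1030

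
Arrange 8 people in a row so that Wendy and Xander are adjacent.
Treat as block: (8-1)! × 2! = 5040 × 2 = 10080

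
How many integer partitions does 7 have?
Pentagonal recurrence p(n) = p(n-1) + p(n-2) - p(n-5) - p(n-7) + p(n-12) + p(n-15) - ... gives p(0..6) = 1, 1, 2, 3, 5, 7, 11. p(7) = p(6) + p(5) - p(2) - p(0) = 11 + 7 - 2 - 1 = 15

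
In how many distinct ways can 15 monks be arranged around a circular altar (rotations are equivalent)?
Circular: fix one position, arrange the rest. (15-1)! = 87178291200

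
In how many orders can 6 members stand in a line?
6! = 720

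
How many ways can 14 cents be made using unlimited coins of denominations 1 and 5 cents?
Coefficient of x^14 in 1/(1-x^1) · 1/(1-x^5). Use j coins of 5 for j = 0..⌊14/5⌋ = 2, the rest in 1s: 2 + 1 = 3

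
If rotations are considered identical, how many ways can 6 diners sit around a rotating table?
Circular: fix one position, arrange the rest. (6-1)! = 120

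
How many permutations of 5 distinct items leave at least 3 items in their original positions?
Exactly j fixed points: C(5,j)·!(5-j); sum over j ≥ 3 (derangement numbers via !m = (m-1)·(!(m-1) + !(m-2)): !0..!2 = 1, 0, 1). Σ_{j=3}^{5} C(5,j)·!(5-j) = C(5,3)·!2 + C(5,4)·!1 + C(5,5)·!0 = 10·1 + 5·0 + 1·1 = 11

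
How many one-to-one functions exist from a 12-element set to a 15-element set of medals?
P(15,12) = 15!/(15-12)! = 217945728000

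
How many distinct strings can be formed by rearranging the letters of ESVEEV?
6! / (1! × 2! × 3!) = 60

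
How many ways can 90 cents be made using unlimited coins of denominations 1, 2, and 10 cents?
Coefficient of x^90 in 1/(1-x^1) · 1/(1-x^2) · 1/(1-x^10). Case on j = number of 10-cent coins (j = 0..9); remainder r = 90 - 10j is made from {1,2} in ⌊r/2⌋+1 ways. r = 90, 80, 70, 60, 50, 40, 30, 20, 10, 0 → 46 + 41 + 36 + 31 + 26 + 21 + 16 + 11 + 6 + 1 = 235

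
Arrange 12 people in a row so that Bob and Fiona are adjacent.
Treat as block: (12-1)! × 2! = 39916800 × 2 = 79833600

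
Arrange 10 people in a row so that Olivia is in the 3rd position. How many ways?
Fix one position: (10-1)! = 362880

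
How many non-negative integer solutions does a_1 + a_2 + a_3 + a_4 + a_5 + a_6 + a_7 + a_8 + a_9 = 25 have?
C(25+9-1, 9-1) = C(33, 8) = 13884156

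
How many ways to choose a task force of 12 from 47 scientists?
C(47,12) = 47!/(12!×35!) = 52251400851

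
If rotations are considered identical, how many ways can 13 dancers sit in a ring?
Circular: fix one position, arrange the rest. (13-1)! = 479001600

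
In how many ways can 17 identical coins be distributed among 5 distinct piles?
C(17+5-1, 5-1) = C(21, 4) = 5985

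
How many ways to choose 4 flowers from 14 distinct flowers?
C(14,4) = 14!/(4!×10!) = 1001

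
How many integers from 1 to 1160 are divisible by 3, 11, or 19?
⌊1160/3⌋+⌊1160/11⌋+⌊1160/19⌋ - ⌊1160/33⌋-⌊1160/57⌋-⌊1160/209⌋ + ⌊1160/627⌋ = 386+105+61 - 35-20-5 + 1 = 493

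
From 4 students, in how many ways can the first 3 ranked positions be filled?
P(4,3) = 4!/(4-3)! = 24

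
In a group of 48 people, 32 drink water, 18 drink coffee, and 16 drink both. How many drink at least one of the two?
|A∪B| = |A| + |B| - |A∩B| = 32 + 18 - 16 = 34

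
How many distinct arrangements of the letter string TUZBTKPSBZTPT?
13! / (1! × 1! × 2! × 4! × 2! × 2! × 1!) = 32432400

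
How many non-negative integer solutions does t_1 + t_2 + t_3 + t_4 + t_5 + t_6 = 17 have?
C(17+6-1, 6-1) = C(22, 5) = 26334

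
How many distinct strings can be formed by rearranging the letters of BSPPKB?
6! / (1! × 2! × 1! × 2!) = 180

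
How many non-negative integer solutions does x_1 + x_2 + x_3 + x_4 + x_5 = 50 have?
C(50+5-1, 5-1) = C(54, 4) = 316251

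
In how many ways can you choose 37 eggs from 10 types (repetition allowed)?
C(37+10-1, 10-1) = C(46, 9) = 1101716330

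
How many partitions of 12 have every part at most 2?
Let r_j(i) = number of partitions of i into parts ≤ j, for i = 0..12. r_1(i) = 1 for all i; r_j(i) = r_{j-1}(i) + r_j(i-j). Rows j = 2..2: ≤2: 1 1 2 2 3 3 4 4 5 5 6 6 7. r_2(12) = 7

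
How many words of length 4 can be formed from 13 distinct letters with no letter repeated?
P(13,4) = 13!/(13-4)! = 17160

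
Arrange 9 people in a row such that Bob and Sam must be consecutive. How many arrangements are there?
Treat the 2 as one block: (9-2+1)! × 2! = 40320 × 2 = 80640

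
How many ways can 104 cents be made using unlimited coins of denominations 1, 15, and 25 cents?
Coefficient of x^104 in 1/(1-x^1) · 1/(1-x^15) · 1/(1-x^25). Case on j = number of 25-cent coins (j = 0..4); remainder r = 104 - 25j is made from {1,15} in ⌊r/15⌋+1 ways. r = 104, 79, 54, 29, 4 → 7 + 6 + 4 + 2 + 1 = 20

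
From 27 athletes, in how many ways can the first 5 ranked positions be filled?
P(27,5) = 27!/(27-5)! = 9687600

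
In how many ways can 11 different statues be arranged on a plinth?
11! = 39916800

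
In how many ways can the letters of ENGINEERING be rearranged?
11! / (3! × 3! × 2! × 2! × 1!) = 277200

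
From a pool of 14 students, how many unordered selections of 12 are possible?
C(14,12) = 14!/(12!×2!) = 91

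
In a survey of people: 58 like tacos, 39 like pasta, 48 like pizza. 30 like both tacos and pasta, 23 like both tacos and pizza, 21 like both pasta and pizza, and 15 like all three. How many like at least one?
|A∪B∪C| = 58+39+48-30-23-21+15 = 86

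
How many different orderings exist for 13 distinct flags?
13! = 6227020800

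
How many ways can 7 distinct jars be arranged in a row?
7! = 5040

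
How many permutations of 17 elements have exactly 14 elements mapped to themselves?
Choose the 14 fixed points C(17,14) = 680, derange the rest: !3 = Σ_{j=0}^{3} (-1)^j·3!/j! = 6 - 6 + 3 - 1 = 2. Product = 680 × 2 = 1360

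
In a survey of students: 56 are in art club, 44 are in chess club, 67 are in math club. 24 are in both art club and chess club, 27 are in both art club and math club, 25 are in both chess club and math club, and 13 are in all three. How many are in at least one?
|A∪B∪C| = 56+44+67-24-27-25+13 = 104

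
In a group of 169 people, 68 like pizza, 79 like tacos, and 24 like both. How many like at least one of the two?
|A∪B| = |A| + |B| - |A∩B| = 68 + 79 - 24 = 123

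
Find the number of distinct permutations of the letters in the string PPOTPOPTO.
9! / (3! × 4! × 2!) = 1260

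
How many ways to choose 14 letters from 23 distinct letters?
C(23,14) = 23!/(14!×9!) = 817190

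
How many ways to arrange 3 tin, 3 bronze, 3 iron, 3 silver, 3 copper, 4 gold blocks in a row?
19! / (3! × 3! × 3! × 3! × 3! × 4!) = 651819168000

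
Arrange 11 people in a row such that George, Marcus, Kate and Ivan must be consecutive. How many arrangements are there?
Treat the 4 as one block: (11-4+1)! × 4! = 40320 × 24 = 967680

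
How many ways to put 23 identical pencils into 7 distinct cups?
C(23+7-1, 7-1) = C(29, 6) = 475020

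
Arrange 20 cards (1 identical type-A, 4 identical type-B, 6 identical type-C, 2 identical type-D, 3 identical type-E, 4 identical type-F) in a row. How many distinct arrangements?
20! / (1! × 4! × 6! × 2! × 3! × 4!) = 488864376000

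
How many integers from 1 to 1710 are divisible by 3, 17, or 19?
⌊1710/3⌋+⌊1710/17⌋+⌊1710/19⌋ - ⌊1710/51⌋-⌊1710/57⌋-⌊1710/323⌋ + ⌊1710/969⌋ = 570+100+90 - 33-30-5 + 1 = 693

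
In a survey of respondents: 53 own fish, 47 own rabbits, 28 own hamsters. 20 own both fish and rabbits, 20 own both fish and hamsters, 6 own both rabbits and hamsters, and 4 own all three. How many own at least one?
|A∪B∪C| = 53+47+28-20-20-6+4 = 86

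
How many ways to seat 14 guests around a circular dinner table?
Circular: fix one position, arrange the rest. (14-1)! = 6227020800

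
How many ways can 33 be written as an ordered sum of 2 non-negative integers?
C(33+2-1, 2-1) = C(34, 1) = 34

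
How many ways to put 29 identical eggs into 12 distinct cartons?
C(29+12-1, 12-1) = C(40, 11) = 2311801440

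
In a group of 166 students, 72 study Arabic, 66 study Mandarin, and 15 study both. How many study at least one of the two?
|A∪B| = |A| + |B| - |A∩B| = 72 + 66 - 15 = 123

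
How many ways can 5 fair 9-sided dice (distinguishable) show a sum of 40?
Coefficient of x^40 in (x + x² + ... + x^9)^5. By inclusion-exclusion on dice exceeding 9: Σ_j (-1)^j C(5,j)·C(40-1-9j, 4) = C(5,0)·C(39,4) - C(5,1)·C(30,4) + C(5,2)·C(21,4) - C(5,3)·C(12,4) = 1·82251 - 5·27405 + 10·5985 - 10·495 = 126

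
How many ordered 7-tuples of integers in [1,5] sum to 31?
Coefficient of x^31 in (x + x² + ... + x^5)^7. By inclusion-exclusion on dice exceeding 5: Σ_j (-1)^j C(7,j)·C(31-1-5j, 6) = C(7,0)·C(30,6) - C(7,1)·C(25,6) + C(7,2)·C(20,6) - C(7,3)·C(15,6) + C(7,4)·C(10,6) = 1·593775 - 7·177100 + 21·38760 - 35·5005 + 35·210 = 210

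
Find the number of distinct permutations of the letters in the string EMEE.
4! / (1! × 3!) = 4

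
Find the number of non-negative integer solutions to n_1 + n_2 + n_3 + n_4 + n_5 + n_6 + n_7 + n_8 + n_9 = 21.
C(21+9-1, 9-1) = C(29, 8) = 4292145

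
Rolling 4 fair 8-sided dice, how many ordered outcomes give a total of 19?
Coefficient of x^19 in (x + x² + ... + x^8)^4. By inclusion-exclusion on dice exceeding 8: Σ_j (-1)^j C(4,j)·C(19-1-8j, 3) = C(4,0)·C(18,3) - C(4,1)·C(10,3) = 1·816 - 4·120 = 336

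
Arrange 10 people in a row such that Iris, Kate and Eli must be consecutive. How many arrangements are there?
Treat the 3 as one block: (10-3+1)! × 3! = 40320 × 6 = 241920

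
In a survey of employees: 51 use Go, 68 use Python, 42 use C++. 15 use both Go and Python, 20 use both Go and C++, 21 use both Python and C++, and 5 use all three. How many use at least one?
|A∪B∪C| = 51+68+42-15-20-21+5 = 110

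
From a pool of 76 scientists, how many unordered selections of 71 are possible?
C(76,71) = 76!/(71!×5!) = 18474840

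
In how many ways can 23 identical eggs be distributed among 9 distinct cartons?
C(23+9-1, 9-1) = C(31, 8) = 7888725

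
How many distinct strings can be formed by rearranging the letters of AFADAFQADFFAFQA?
15! / (2! × 5! × 6! × 2!) = 3783780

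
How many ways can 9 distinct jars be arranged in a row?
9! = 362880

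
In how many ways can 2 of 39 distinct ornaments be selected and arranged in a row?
P(39,2) = 39!/(39-2)! = 1482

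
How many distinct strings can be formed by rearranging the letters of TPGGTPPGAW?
10! / (2! × 3! × 1! × 1! × 3!) = 50400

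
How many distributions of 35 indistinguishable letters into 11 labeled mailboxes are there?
C(35+11-1, 11-1) = C(45, 10) = 3190187286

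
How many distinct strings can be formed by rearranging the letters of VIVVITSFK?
9! / (1! × 1! × 3! × 1! × 1! × 2!) = 30240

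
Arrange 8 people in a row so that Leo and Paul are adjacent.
Treat as block: (8-1)! × 2! = 5040 × 2 = 10080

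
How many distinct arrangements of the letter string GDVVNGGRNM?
10! / (1! × 3! × 1! × 2! × 1! × 2!) = 151200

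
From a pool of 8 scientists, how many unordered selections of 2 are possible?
C(8,2) = 8!/(2!×6!) = 28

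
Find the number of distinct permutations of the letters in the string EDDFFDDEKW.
10! / (1! × 2! × 2! × 4! × 1!) = 37800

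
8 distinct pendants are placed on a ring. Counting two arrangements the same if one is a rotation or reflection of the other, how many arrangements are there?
(8-1)!/2 = 5040/2 = 2520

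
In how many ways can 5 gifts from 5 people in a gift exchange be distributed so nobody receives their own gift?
!5 = Σ_{j=0}^{5} (-1)^j·5!/j! = 120 - 120 + 60 - 20 + 5 - 1 = 44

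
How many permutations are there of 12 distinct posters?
12! = 479001600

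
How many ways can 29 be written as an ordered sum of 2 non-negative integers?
C(29+2-1, 2-1) = C(30, 1) = 30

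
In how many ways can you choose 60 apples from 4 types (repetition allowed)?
C(60+4-1, 4-1) = C(63, 3) = 39711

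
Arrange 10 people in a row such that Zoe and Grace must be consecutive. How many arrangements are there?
Treat the 2 as one block: (10-2+1)! × 2! = 362880 × 2 = 725760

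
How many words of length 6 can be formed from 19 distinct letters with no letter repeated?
P(19,6) = 19!/(19-6)! = 19535040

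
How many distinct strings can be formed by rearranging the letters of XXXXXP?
6! / (5! × 1!) = 6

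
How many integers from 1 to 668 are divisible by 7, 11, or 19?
⌊668/7⌋+⌊668/11⌋+⌊668/19⌋ - ⌊668/77⌋-⌊668/133⌋-⌊668/209⌋ + ⌊668/1463⌋ = 95+60+35 - 8-5-3 + 0 = 174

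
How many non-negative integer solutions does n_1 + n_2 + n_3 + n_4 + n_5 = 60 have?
C(60+5-1, 5-1) = C(64, 4) = 635376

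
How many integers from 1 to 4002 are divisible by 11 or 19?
⌊4002/11⌋ + ⌊4002/19⌋ - ⌊4002/209⌋ = 363 + 210 - 19 = 554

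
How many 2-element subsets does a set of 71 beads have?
C(71,2) = 71!/(2!×69!) = 2485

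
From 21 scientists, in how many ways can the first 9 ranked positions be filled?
P(21,9) = 21!/(21-9)! = 106661318400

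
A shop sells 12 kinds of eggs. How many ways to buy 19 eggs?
C(19+12-1, 12-1) = C(30, 11) = 54627300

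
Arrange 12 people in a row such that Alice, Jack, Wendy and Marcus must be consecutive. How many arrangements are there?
Treat the 4 as one block: (12-4+1)! × 4! = 362880 × 24 = 8709120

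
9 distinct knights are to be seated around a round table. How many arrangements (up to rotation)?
Circular: fix one position, arrange the rest. (9-1)! = 40320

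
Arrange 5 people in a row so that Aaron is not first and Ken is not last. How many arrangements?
By inclusion-exclusion: 5! - 2×(5-1)! + (5-2)! = 120 - 48 + 6 = 78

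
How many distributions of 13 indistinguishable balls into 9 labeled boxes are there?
C(13+9-1, 9-1) = C(21, 8) = 203490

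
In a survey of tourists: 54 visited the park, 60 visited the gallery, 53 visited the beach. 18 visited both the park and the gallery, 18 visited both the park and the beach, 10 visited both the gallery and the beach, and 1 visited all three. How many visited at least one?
|A∪B∪C| = 54+60+53-18-18-10+1 = 122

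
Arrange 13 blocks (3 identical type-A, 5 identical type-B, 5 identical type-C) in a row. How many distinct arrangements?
13! / (3! × 5! × 5!) = 72072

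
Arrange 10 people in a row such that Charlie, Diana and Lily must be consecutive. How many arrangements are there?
Treat the 3 as one block: (10-3+1)! × 3! = 40320 × 6 = 241920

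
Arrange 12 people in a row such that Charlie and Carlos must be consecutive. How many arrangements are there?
Treat the 2 as one block: (12-2+1)! × 2! = 39916800 × 2 = 79833600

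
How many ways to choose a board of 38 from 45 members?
C(45,38) = 45!/(38!×7!) = 45379620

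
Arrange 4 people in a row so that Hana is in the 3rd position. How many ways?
Fix one position: (4-1)! = 6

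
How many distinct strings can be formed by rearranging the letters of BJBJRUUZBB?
10! / (2! × 1! × 2! × 4! × 1!) = 37800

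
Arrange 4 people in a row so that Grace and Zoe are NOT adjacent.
Total - adjacent = 4! - (4-1)!×2 = 24 - 12 = 12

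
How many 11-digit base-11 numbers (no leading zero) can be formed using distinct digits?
First digit: 10 choices (nonzero). Then descending: 10 × 10 × 9 × 8 × 7 × 6 × 5 × 4 × 3 × 2 × 1 = 36288000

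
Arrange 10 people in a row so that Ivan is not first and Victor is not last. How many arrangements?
By inclusion-exclusion: 10! - 2×(10-1)! + (10-2)! = 3628800 - 725760 + 40320 = 2943360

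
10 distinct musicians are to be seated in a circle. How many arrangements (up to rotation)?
Circular: fix one position, arrange the rest. (10-1)! = 362880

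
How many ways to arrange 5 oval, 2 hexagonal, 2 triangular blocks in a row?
9! / (5! × 2! × 2!) = 756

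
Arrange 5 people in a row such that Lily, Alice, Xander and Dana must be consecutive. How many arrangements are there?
Treat the 4 as one block: (5-4+1)! × 4! = 2 × 24 = 48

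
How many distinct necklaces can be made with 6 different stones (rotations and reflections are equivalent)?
(6-1)!/2 = 120/2 = 60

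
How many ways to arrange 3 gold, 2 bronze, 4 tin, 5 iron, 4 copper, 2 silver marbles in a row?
20! / (3! × 2! × 4! × 5! × 4! × 2!) = 1466593128000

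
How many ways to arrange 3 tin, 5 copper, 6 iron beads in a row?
14! / (3! × 5! × 6!) = 168168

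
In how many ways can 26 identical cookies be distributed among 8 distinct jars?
C(26+8-1, 8-1) = C(33, 7) = 4272048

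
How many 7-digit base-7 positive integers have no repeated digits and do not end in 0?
Last digit: 6 nonzero choices. First digit: 5 (nonzero, ≠last). Middle 5: P(5,5) = 120. Total = 3600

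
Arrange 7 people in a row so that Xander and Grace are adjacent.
Treat as block: (7-1)! × 2! = 720 × 2 = 1440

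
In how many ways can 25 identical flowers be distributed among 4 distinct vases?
C(25+4-1, 4-1) = C(28, 3) = 3276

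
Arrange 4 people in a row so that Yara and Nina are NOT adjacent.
Total - adjacent = 4! - (4-1)!×2 = 24 - 12 = 12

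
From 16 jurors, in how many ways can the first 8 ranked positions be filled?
P(16,8) = 16!/(16-8)! = 518918400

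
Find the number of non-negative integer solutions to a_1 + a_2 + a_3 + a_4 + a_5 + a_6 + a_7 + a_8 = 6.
C(6+8-1, 8-1) = C(13, 7) = 1716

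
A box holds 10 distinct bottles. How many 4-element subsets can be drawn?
C(10,4) = 10!/(4!×6!) = 210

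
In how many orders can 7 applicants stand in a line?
7! = 5040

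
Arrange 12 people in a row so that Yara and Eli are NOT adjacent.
Total - adjacent = 12! - (12-1)!×2 = 479001600 - 79833600 = 399168000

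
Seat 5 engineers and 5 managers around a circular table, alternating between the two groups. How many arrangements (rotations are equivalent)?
Fix one of the engineers: (5-1)! ways for the remaining engineers, × 5! ways for the managers = 24 × 120 = 2880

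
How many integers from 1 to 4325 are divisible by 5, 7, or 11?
⌊4325/5⌋+⌊4325/7⌋+⌊4325/11⌋ - ⌊4325/35⌋-⌊4325/55⌋-⌊4325/77⌋ + ⌊4325/385⌋ = 865+617+393 - 123-78-56 + 11 = 1629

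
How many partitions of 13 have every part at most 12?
Let r_j(i) = number of partitions of i into parts ≤ j, for i = 0..13. r_1(i) = 1 for all i; r_j(i) = r_{j-1}(i) + r_j(i-j). Rows j = 2..12: ≤2: 1 1 2 2 3 3 4 4 5 5 6 6 7 7; ≤3: 1 1 2 3 4 5 7 8 10 12 14 16 19 21; ≤4: 1 1 2 3 5 6 9 11 15 18 23 27 34 39; ≤5: 1 1 2 3 5 7 10 13 18 23 30 37 47 57; ≤6: 1 1 2 3 5 7 11 14 20 26 35 44 58 71; ≤7: 1 1 2 3 5 7 11 15 21 28 38 49 65 82; ≤8: 1 1 2 3 5 7 11 15 22 29 40 52 70 89; ≤9: 1 1 2 3 5 7 11 15 22 30 41 54 73 94; ≤10: 1 1 2 3 5 7 11 15 22 30 42 55 75 97; ≤11: 1 1 2 3 5 7 11 15 22 30 42 56 76 99; ≤12: 1 1 2 3 5 7 11 15 22 30 42 56 77 100. r_12(13) = 100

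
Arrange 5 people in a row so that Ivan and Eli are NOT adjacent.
Total - adjacent = 5! - (5-1)!×2 = 120 - 48 = 72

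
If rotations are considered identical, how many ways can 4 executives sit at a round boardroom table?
Circular: fix one position, arrange the rest. (4-1)! = 6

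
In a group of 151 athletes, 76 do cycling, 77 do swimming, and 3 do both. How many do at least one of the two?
|A∪B| = |A| + |B| - |A∩B| = 76 + 77 - 3 = 150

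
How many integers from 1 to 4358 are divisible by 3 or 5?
⌊4358/3⌋ + ⌊4358/5⌋ - ⌊4358/15⌋ = 1452 + 871 - 290 = 2033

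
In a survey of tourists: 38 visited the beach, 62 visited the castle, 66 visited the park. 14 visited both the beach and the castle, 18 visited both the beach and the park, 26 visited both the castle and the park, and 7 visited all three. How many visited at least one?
|A∪B∪C| = 38+62+66-14-18-26+7 = 115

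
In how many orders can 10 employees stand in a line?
10! = 3628800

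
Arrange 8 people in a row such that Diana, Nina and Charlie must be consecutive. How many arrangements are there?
Treat the 3 as one block: (8-3+1)! × 3! = 720 × 6 = 4320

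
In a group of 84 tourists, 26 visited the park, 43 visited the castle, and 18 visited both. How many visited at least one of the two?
|A∪B| = |A| + |B| - |A∩B| = 26 + 43 - 18 = 51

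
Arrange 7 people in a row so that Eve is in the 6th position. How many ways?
Fix one position: (7-1)! = 720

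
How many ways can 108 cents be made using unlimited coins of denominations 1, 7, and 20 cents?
Coefficient of x^108 in 1/(1-x^1) · 1/(1-x^7) · 1/(1-x^20). Case on j = number of 20-cent coins (j = 0..5); remainder r = 108 - 20j is made from {1,7} in ⌊r/7⌋+1 ways. r = 108, 88, 68, 48, 28, 8 → 16 + 13 + 10 + 7 + 5 + 2 = 53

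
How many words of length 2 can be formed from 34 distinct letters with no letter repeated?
P(34,2) = 34!/(34-2)! = 1122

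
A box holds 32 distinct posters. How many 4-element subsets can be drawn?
C(32,4) = 32!/(4!×28!) = 35960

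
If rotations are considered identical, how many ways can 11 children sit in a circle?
Circular: fix one position, arrange the rest. (11-1)! = 3628800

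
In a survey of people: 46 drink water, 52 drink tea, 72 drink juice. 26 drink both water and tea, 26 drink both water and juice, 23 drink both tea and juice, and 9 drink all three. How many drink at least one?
|A∪B∪C| = 46+52+72-26-26-23+9 = 104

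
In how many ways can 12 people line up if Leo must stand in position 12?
Fix one position: (12-1)! = 39916800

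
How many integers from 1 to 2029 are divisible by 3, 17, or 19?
⌊2029/3⌋+⌊2029/17⌋+⌊2029/19⌋ - ⌊2029/51⌋-⌊2029/57⌋-⌊2029/323⌋ + ⌊2029/969⌋ = 676+119+106 - 39-35-6 + 2 = 823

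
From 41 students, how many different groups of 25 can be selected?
C(41,25) = 41!/(25!×16!) = 103077446706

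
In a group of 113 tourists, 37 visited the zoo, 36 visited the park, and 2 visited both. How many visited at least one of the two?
|A∪B| = |A| + |B| - |A∩B| = 37 + 36 - 2 = 71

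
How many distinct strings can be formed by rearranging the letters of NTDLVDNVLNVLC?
13! / (3! × 2! × 1! × 1! × 3! × 3!) = 14414400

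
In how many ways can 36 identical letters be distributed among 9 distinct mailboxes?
C(36+9-1, 9-1) = C(44, 8) = 177232627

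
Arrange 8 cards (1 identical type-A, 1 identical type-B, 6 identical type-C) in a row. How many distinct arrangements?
8! / (1! × 1! × 6!) = 56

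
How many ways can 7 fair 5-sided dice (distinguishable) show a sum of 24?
Coefficient of x^24 in (x + x² + ... + x^5)^7. By inclusion-exclusion on dice exceeding 5: Σ_j (-1)^j C(7,j)·C(24-1-5j, 6) = C(7,0)·C(23,6) - C(7,1)·C(18,6) + C(7,2)·C(13,6) - C(7,3)·C(8,6) = 1·100947 - 7·18564 + 21·1716 - 35·28 = 6055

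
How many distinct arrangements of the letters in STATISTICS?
10! / (3! × 3! × 1! × 2! × 1!) = 50400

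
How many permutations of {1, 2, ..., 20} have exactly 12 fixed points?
Choose the 12 fixed points C(20,12) = 125970, derange the rest: !8 = Σ_{j=0}^{8} (-1)^j·8!/j! = 40320 - 40320 + 20160 - 6720 + 1680 - 336 + 56 - 8 + 1 = 14833. Product = 125970 × 14833 = 1868513010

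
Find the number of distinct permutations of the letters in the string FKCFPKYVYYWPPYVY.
16! / (2! × 1! × 1! × 5! × 2! × 2! × 3!) = 3632428800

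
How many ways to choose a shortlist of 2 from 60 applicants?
C(60,2) = 60!/(2!×58!) = 1770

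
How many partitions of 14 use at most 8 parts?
By conjugation, equals partitions of 14 into parts ≤ 8. Let r_j(i) = number of partitions of i into parts ≤ j, for i = 0..14. r_1(i) = 1 for all i; r_j(i) = r_{j-1}(i) + r_j(i-j). Rows j = 2..8: ≤2: 1 1 2 2 3 3 4 4 5 5 6 6 7 7 8; ≤3: 1 1 2 3 4 5 7 8 10 12 14 16 19 21 24; ≤4: 1 1 2 3 5 6 9 11 15 18 23 27 34 39 47; ≤5: 1 1 2 3 5 7 10 13 18 23 30 37 47 57 70; ≤6: 1 1 2 3 5 7 11 14 20 26 35 44 58 71 90; ≤7: 1 1 2 3 5 7 11 15 21 28 38 49 65 82 105; ≤8: 1 1 2 3 5 7 11 15 22 29 40 52 70 89 116. r_8(14) = 116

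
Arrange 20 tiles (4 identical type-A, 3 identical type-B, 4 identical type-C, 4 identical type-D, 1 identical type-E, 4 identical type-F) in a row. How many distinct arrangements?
20! / (4! × 3! × 4! × 4! × 1! × 4!) = 1222160940000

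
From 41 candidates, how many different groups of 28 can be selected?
C(41,28) = 41!/(28!×13!) = 17620076360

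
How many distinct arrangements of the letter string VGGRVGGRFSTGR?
13! / (5! × 1! × 1! × 1! × 2! × 3!) = 4324320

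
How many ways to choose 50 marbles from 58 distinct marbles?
C(58,50) = 58!/(50!×8!) = 1916797311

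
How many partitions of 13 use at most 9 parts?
By conjugation, equals partitions of 13 into parts ≤ 9. Let r_j(i) = number of partitions of i into parts ≤ j, for i = 0..13. r_1(i) = 1 for all i; r_j(i) = r_{j-1}(i) + r_j(i-j). Rows j = 2..9: ≤2: 1 1 2 2 3 3 4 4 5 5 6 6 7 7; ≤3: 1 1 2 3 4 5 7 8 10 12 14 16 19 21; ≤4: 1 1 2 3 5 6 9 11 15 18 23 27 34 39; ≤5: 1 1 2 3 5 7 10 13 18 23 30 37 47 57; ≤6: 1 1 2 3 5 7 11 14 20 26 35 44 58 71; ≤7: 1 1 2 3 5 7 11 15 21 28 38 49 65 82; ≤8: 1 1 2 3 5 7 11 15 22 29 40 52 70 89; ≤9: 1 1 2 3 5 7 11 15 22 30 41 54 73 94. r_9(13) = 94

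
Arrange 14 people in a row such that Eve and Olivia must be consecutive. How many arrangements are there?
Treat the 2 as one block: (14-2+1)! × 2! = 6227020800 × 2 = 12454041600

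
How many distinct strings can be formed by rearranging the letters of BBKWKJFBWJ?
10! / (1! × 2! × 2! × 2! × 3!) = 75600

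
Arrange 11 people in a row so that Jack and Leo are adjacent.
Treat as block: (11-1)! × 2! = 3628800 × 2 = 7257600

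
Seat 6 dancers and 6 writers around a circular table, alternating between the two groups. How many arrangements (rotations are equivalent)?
Fix one of the dancers: (6-1)! ways for the remaining dancers, × 6! ways for the writers = 120 × 720 = 86400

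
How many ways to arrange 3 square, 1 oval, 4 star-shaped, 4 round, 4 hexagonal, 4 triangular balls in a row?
20! / (3! × 1! × 4! × 4! × 4! × 4!) = 1222160940000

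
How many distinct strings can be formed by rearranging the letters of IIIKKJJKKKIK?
12! / (4! × 2! × 6!) = 13860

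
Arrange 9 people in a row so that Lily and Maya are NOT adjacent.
Total - adjacent = 9! - (9-1)!×2 = 362880 - 80640 = 282240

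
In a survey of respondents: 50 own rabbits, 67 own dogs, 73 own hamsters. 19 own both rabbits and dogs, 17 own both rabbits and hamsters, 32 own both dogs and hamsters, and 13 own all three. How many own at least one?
|A∪B∪C| = 50+67+73-19-17-32+13 = 135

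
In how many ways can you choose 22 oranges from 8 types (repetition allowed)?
C(22+8-1, 8-1) = C(29, 7) = 1560780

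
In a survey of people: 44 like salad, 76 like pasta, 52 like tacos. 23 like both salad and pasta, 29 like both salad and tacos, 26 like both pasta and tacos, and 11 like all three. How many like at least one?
|A∪B∪C| = 44+76+52-23-29-26+11 = 105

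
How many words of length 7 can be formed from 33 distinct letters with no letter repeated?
P(33,7) = 33!/(33-7)! = 21531121920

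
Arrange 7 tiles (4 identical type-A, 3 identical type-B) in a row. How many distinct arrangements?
7! / (4! × 3!) = 35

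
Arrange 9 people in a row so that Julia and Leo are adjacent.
Treat as block: (9-1)! × 2! = 40320 × 2 = 80640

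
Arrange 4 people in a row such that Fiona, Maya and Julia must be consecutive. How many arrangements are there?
Treat the 3 as one block: (4-3+1)! × 3! = 2 × 6 = 12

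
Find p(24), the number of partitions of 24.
Pentagonal recurrence p(n) = p(n-1) + p(n-2) - p(n-5) - p(n-7) + p(n-12) + p(n-15) - ... gives p(0..23) = 1, 1, 2, 3, 5, 7, 11, 15, 22, 30, 42, 56, 77, 101, 135, 176, 231, 297, 385, 490, 627, 792, 1002, 1255. p(24) = p(23) + p(22) - p(19) - p(17) + p(12) + p(9) - p(2) = 1255 + 1002 - 490 - 297 + 77 + 30 - 2 = 1575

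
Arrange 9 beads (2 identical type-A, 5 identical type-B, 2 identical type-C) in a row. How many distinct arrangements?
9! / (2! × 5! × 2!) = 756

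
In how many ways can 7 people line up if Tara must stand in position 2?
Fix one position: (7-1)! = 720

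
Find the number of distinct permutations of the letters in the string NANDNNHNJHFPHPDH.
16! / (2! × 1! × 1! × 2! × 5! × 1! × 4!) = 1816214400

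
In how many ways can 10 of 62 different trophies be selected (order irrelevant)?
C(62,10) = 62!/(10!×52!) = 107518933731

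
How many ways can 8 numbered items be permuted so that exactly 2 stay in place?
Choose the 2 fixed points C(8,2) = 28, derange the rest: !6 = Σ_{j=0}^{6} (-1)^j·6!/j! = 720 - 720 + 360 - 120 + 30 - 6 + 1 = 265. Product = 28 × 265 = 7420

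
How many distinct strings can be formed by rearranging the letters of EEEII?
5! / (2! × 3!) = 10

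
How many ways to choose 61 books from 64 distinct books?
C(64,61) = 64!/(61!×3!) = 41664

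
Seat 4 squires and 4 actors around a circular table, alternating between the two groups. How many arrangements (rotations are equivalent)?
Fix one of the squires: (4-1)! ways for the remaining squires, × 4! ways for the actors = 6 × 24 = 144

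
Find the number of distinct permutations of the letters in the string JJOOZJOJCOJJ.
12! / (1! × 6! × 1! × 4!) = 27720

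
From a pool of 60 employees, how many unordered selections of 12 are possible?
C(60,12) = 60!/(12!×48!) = 1399358844975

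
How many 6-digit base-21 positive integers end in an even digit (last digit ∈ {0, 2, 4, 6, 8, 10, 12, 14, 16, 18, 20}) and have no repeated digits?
Last∈{0,2,4,6,8,10,12,14,16,18,20}. Last=0: 1860480. Last nonzero: 10×19×P(19,4) = 17674560. Total = 19535040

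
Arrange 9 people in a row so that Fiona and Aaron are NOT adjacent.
Total - adjacent = 9! - (9-1)!×2 = 362880 - 80640 = 282240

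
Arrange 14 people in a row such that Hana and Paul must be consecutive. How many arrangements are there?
Treat the 2 as one block: (14-2+1)! × 2! = 6227020800 × 2 = 12454041600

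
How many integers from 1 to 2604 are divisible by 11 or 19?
⌊2604/11⌋ + ⌊2604/19⌋ - ⌊2604/209⌋ = 236 + 137 - 12 = 361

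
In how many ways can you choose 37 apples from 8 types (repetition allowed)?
C(37+8-1, 8-1) = C(44, 7) = 38320568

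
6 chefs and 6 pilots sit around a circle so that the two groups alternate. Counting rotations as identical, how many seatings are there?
Fix one of the chefs: (6-1)! ways for the remaining chefs, × 6! ways for the pilots = 120 × 720 = 86400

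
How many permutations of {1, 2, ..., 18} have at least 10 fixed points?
Exactly j fixed points: C(18,j)·!(18-j); sum over j ≥ 10 (derangement numbers via !m = (m-1)·(!(m-1) + !(m-2)): !0..!8 = 1, 0, 1, 2, 9, 44, 265, 1854, 14833). Σ_{j=10}^{18} C(18,j)·!(18-j) = C(18,10)·!8 + C(18,11)·!7 + C(18,12)·!6 + C(18,13)·!5 + C(18,14)·!4 + C(18,15)·!3 + C(18,16)·!2 + C(18,17)·!1 + C(18,18)·!0 = 43758·14833 + 31824·1854 + 18564·265 + 8568·44 + 3060·9 + 816·2 + 153·1 + 18·0 + 1·1 = 713389888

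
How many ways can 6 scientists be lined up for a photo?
6! = 720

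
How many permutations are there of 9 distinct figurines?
9! = 362880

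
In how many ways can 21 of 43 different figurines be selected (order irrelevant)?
C(43,21) = 43!/(21!×22!) = 1052049481860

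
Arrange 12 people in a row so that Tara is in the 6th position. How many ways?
Fix one position: (12-1)! = 39916800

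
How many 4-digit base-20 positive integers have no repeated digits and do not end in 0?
Last digit: 19 nonzero choices. First digit: 18 (nonzero, ≠last). Middle 2: P(18,2) = 306. Total = 104652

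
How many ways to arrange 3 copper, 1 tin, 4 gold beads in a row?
8! / (3! × 1! × 4!) = 280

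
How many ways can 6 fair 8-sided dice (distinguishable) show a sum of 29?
Coefficient of x^29 in (x + x² + ... + x^8)^6. By inclusion-exclusion on dice exceeding 8: Σ_j (-1)^j C(6,j)·C(29-1-8j, 5) = C(6,0)·C(28,5) - C(6,1)·C(20,5) + C(6,2)·C(12,5) = 1·98280 - 6·15504 + 15·792 = 17136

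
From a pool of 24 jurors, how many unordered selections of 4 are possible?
C(24,4) = 24!/(4!×20!) = 10626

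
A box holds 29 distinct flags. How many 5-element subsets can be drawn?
C(29,5) = 29!/(5!×24!) = 118755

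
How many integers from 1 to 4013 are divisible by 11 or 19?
⌊4013/11⌋ + ⌊4013/19⌋ - ⌊4013/209⌋ = 364 + 211 - 19 = 556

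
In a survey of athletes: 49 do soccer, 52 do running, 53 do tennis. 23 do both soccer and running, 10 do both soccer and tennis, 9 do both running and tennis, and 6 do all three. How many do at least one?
|A∪B∪C| = 49+52+53-23-10-9+6 = 118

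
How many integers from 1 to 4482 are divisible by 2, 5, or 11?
⌊4482/2⌋+⌊4482/5⌋+⌊4482/11⌋ - ⌊4482/10⌋-⌊4482/22⌋-⌊4482/55⌋ + ⌊4482/110⌋ = 2241+896+407 - 448-203-81 + 40 = 2852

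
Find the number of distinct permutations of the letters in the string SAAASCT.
7! / (3! × 1! × 1! × 2!) = 420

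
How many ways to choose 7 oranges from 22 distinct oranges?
C(22,7) = 22!/(7!×15!) = 170544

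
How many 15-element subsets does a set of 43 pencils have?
C(43,15) = 43!/(15!×28!) = 151532656696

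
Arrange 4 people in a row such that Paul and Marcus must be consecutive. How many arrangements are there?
Treat the 2 as one block: (4-2+1)! × 2! = 6 × 2 = 12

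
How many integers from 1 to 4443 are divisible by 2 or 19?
⌊4443/2⌋ + ⌊4443/19⌋ - ⌊4443/38⌋ = 2221 + 233 - 116 = 2338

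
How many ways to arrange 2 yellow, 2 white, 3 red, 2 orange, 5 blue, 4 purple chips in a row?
18! / (2! × 2! × 3! × 2! × 5! × 4!) = 46313467200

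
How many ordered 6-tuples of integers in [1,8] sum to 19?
Coefficient of x^19 in (x + x² + ... + x^8)^6. By inclusion-exclusion on dice exceeding 8: Σ_j (-1)^j C(6,j)·C(19-1-8j, 5) = C(6,0)·C(18,5) - C(6,1)·C(10,5) = 1·8568 - 6·252 = 7056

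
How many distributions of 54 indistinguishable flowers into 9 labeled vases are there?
C(54+9-1, 9-1) = C(62, 8) = 3381098545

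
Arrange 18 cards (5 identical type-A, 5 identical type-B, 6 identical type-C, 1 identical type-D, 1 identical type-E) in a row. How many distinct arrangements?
18! / (5! × 5! × 6! × 1! × 1!) = 617512896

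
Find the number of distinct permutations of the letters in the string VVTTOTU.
7! / (1! × 1! × 3! × 2!) = 420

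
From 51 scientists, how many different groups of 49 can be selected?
C(51,49) = 51!/(49!×2!) = 1275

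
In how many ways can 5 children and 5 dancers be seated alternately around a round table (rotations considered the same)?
Fix one of the children: (5-1)! ways for the remaining children, × 5! ways for the dancers = 24 × 120 = 2880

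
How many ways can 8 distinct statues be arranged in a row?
8! = 40320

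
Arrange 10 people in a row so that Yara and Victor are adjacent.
Treat as block: (10-1)! × 2! = 362880 × 2 = 725760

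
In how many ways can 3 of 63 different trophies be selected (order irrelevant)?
C(63,3) = 63!/(3!×60!) = 39711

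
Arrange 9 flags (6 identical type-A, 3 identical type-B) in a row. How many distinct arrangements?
9! / (6! × 3!) = 84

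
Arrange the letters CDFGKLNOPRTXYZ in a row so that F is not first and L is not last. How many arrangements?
By inclusion-exclusion: 14! - 2×(14-1)! + (14-2)! = 87178291200 - 12454041600 + 479001600 = 75203251200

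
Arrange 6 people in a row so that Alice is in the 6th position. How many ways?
Fix one position: (6-1)! = 120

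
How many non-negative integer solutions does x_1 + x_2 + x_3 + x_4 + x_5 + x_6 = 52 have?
C(52+6-1, 6-1) = C(57, 5) = 4187106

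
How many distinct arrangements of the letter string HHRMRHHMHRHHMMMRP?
17! / (1! × 7! × 4! × 5!) = 24504480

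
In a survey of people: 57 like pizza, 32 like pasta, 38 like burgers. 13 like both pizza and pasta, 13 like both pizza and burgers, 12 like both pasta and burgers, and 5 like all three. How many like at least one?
|A∪B∪C| = 57+32+38-13-13-12+5 = 94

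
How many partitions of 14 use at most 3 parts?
By conjugation, equals partitions of 14 into parts ≤ 3. Let r_j(i) = number of partitions of i into parts ≤ j, for i = 0..14. r_1(i) = 1 for all i; r_j(i) = r_{j-1}(i) + r_j(i-j). Rows j = 2..3: ≤2: 1 1 2 2 3 3 4 4 5 5 6 6 7 7 8; ≤3: 1 1 2 3 4 5 7 8 10 12 14 16 19 21 24. r_3(14) = 24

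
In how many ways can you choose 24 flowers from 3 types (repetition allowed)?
C(24+3-1, 3-1) = C(26, 2) = 325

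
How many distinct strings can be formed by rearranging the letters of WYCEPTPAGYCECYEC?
16! / (1! × 3! × 1! × 4! × 1! × 3! × 2! × 1!) = 12108096000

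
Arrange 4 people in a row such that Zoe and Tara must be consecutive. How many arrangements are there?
Treat the 2 as one block: (4-2+1)! × 2! = 6 × 2 = 12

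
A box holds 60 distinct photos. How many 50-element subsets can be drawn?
C(60,50) = 60!/(50!×10!) = 75394027566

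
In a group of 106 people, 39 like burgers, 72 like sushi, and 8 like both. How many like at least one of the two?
|A∪B| = |A| + |B| - |A∩B| = 39 + 72 - 8 = 103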